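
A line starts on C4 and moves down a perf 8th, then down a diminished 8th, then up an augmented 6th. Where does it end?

A##2

Down a perfect octave from C4: C3 (12 semitones down).
A diminished octave down from C3 is C#2.
C#2 up an augmented sixth → A##2 (10 semitones).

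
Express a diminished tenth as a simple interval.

Each octave removed subtracts seven from the number: 10 − 7 = 3.
That makes a diminished tenth a compound diminished third — an octave plus a diminished third.

diminished 3rd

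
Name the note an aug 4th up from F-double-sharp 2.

Four letter names up from F: B.
An augmented fourth is 6 semitones; 6 semitones up from F##2 gives B##2.

B-double-sharp 2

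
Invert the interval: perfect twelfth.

First reduce the compound perfect twelfth to its simple form, a perfect fifth.
The rule of nine gives the new number: 9 − 5 = 4, so a fifth becomes a fourth.
Quality inverts too: perfect stays perfect. That makes the inversion a perfect fourth.

perfect fourth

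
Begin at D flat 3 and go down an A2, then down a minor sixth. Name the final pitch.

E double-flat 2

Down an augmented second from Db3: Cbb3 (3 semitones down).
A minor sixth down from Cbb3 is Ebb2.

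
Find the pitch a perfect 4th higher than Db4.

Gb4

Counting four letter names up from D lands on G.
Moving 5 semitones up from Db4 (the size of a perfect fourth) reaches Gb4.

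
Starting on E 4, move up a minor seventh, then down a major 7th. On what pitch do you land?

E4 up a minor seventh → D5 (10 semitones).
D5 down a major seventh → Eb4 (11 semitones).

E flat 4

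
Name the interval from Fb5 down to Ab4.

Descending from Fb5 to Ab4 is the same interval as ascending Ab4 to Fb5.
A to F spans six letter names (A-B-C-D-E-F) — that makes it a sixth of some quality.
A major sixth would be 9 semitones, but Ab4 to Fb5 is 8 — one semitone narrower, making it a minor sixth.

minor 6th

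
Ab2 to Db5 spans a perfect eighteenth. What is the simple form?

Take out 2 octaves (14 from the number): 18 − 14 = 4.
Quality carries through unchanged, so the simple form is a perfect fourth.

perfect 4th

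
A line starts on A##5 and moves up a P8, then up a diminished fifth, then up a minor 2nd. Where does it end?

F#7

A perfect octave up from A##5 is A##6.
A##6 up a diminished fifth → E#7 (6 semitones).
Up a minor second from E#7: F#7 (1 semitone up).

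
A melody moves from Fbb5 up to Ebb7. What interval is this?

F to E spans seven letter names (F-G-A-B-C-D-E), plus an octave: a fourteenth.
Fbb5 to Ebb7 is 23 semitones, matching the major fourteenth exactly, so the quality is major.
(Equivalently, a compound major seventh: a major seventh plus an octave.)

major 14th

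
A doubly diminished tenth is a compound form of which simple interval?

Take out an octave (7 from the number): 10 − 7 = 3.
That makes a doubly diminished tenth a compound doubly diminished third — an octave plus a doubly diminished third.

dd3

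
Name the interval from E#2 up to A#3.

perfect 11th

E to A spans four letter names (E-F-G-A), plus an octave, so the interval is some kind of eleventh.
E#2 to A#3 is 17 semitones, matching the perfect eleventh exactly, so the quality is perfect.
(Equivalently, a compound perfect fourth: a perfect fourth plus an octave.)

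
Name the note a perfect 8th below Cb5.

Cb4

For an octave the letter name doesn't change: still C, an octave down.
A perfect octave is 12 semitones; 12 semitones down from Cb5 gives Cb4.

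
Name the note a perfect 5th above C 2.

G 2

Counting five letter names up from C lands on G.
A perfect fifth is 7 semitones; 7 semitones up from C2 gives G2.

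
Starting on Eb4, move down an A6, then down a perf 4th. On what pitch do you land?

Dbb3

An augmented sixth down from Eb4 is Gbb3.
Down a perfect fourth from Gbb3: Dbb3 (5 semitones down).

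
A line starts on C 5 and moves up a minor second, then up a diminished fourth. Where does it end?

G double-flat 5

Up a minor second from C5: Db5 (1 semitone up).
A diminished fourth up from Db5 is Gbb5.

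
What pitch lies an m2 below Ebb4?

Two letter names down from E: D.
Moving 1 semitone down from Ebb4 (the size of a minor second) reaches Db4.

Db4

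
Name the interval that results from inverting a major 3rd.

Inverted interval numbers add to nine, so a third pairs with a sixth (3 + 6 = 9).
And major becomes minor under inversion, so we get a minor sixth.

m6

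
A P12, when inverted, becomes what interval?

First reduce the compound perfect twelfth to its simple form, a perfect fifth.
Interval numbers invert to sum to nine: 5 + 4 = 9, so a fifth inverts to a fourth.
The quality also flips — perfect stays perfect — giving a perfect fourth.

P4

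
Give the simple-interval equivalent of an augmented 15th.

augmented 8th

Subtracting seven from the interval number removes an octave: 15 − 7 = 8.
So an augmented fifteenth is an octave plus an augmented octave. The quality is unchanged.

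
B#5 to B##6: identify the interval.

augmented octave

B to B is the same letter name, plus an octave — that makes it an octave of some quality.
The perfect octave is 12 semitones; here we have 13, one semitone wider: augmented.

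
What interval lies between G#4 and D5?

diminished 5th

G to D spans five letter names (G-A-B-C-D) — that makes it a fifth of some quality.
The perfect fifth is 7 semitones; here we have 6, one semitone narrower: diminished.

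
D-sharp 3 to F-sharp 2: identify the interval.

M6

Descending from D#3 to F#2 is the same interval as ascending F#2 to D#3.
F to D spans six letter names (F-G-A-B-C-D), so the interval is some kind of sixth.
The major sixth spans 9 semitones, and F#2 to D#3 is exactly 9 semitones — so this is a major sixth.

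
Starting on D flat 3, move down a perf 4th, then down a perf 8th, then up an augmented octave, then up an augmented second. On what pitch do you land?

A perfect fourth down from Db3 is Ab2.
A perfect octave down from Ab2 is Ab1.
Ab1 up an augmented octave → A2 (13 semitones).
Up an augmented second from A2: B#2 (3 semitones up).

B sharp 2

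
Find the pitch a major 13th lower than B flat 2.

D flat 1

Six letters down from B (plus an octave) reaches D.
A major thirteenth is 21 semitones; 21 semitones down from Bb2 gives Db1.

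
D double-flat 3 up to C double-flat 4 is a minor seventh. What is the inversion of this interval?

M2

The rule of nine gives the new number: 9 − 7 = 2, so a seventh becomes a second.
The quality also flips — minor becomes major — giving a major second.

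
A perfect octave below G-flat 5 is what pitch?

For an octave the letter name doesn't change: still G, an octave down.
A perfect octave spans 12 semitones, so from Gb5 the target pitch is Gb4.

G-flat 4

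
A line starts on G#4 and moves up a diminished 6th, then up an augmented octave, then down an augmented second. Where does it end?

G#4 up a diminished sixth → Eb5 (7 semitones).
An augmented octave up from Eb5 is E6.
An augmented second down from E6 is Db6.

Db6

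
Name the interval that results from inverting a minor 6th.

Interval numbers invert to sum to nine: 6 + 3 = 9, so a sixth inverts to a third.
Quality inverts too: minor becomes major. That makes the inversion a major third.

major 3rd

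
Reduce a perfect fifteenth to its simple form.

perfect octave

Take out an octave (7 from the number): 15 − 7 = 8.
Quality carries through unchanged, so the simple form is a perfect octave.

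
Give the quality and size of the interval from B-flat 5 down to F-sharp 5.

Descending from Bb5 to F#5 is the same interval as ascending F#5 to Bb5.
F to B spans four letter names (F-G-A-B), so the interval is some kind of fourth.
A perfect fourth would be 5 semitones; F#5 to Bb5 is 4, one semitone narrower, so the interval is diminished.

diminished fourth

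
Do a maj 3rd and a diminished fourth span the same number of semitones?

Yes

A major third = 4 semitones = a diminished fourth; enharmonically equal.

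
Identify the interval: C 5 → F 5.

P4

C to F spans four letter names (C-D-E-F): a fourth.
Counting semitones, C5→F5 is 5, which is the perfect fourth.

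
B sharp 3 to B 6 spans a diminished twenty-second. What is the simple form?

Subtracting seven from the interval number removes an octave: 22 − 14 = 8.
So a diminished twenty-second is 2 octaves plus a diminished octave. The quality is unchanged.

d8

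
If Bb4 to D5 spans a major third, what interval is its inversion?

m6

The rule of nine gives the new number: 9 − 3 = 6, so a third becomes a sixth.
Quality inverts too: major becomes minor. That makes the inversion a minor sixth.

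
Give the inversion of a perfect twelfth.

perfect 4th

First reduce the compound perfect twelfth to its simple form, a perfect fifth.
The rule of nine gives the new number: 9 − 5 = 4, so a fifth becomes a fourth.
And perfect stays perfect under inversion, so we get a perfect fourth.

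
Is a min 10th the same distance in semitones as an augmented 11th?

A minor tenth is 15 semitones but an augmented eleventh is 18 semitones — different sizes.

No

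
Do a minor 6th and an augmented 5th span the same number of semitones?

Yes

A minor sixth = 8 semitones = an augmented fifth; enharmonically equal.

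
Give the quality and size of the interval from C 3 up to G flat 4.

C to G spans five letter names (C-D-E-F-G), plus an octave: a twelfth.
C3 to Gb4 spans 18 semitones — one semitone narrower than the perfect twelfth (19) — giving a diminished twelfth.
(Equivalently, a compound diminished fifth: a diminished fifth plus an octave.)

d12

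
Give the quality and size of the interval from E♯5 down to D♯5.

major second

Descending from E#5 to D#5 is the same interval as ascending D#5 to E#5.
D to E spans two letter names (D-E): a second.
The major second spans 2 semitones, and D#5 to E#5 is exactly 2 semitones — so this is a major second.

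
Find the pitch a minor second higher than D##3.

E#3

The second takes the letter from D up to E.
Moving 1 semitone up from D##3 (the size of a minor second) reaches E#3.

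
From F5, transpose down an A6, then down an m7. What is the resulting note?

Down an augmented sixth from F5: Abb4 (10 semitones down).
Abb4 down a minor seventh → Bbb3 (10 semitones).

Bbb3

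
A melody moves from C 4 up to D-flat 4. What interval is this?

minor 2nd

C to D spans two letter names (C-D), so the interval is some kind of second.
At 1 semitone, C4→Db4 falls one short of a major second: minor.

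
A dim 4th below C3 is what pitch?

Counting four letter names down from C lands on G.
A diminished fourth spans 4 semitones, so from C3 the target pitch is G#2.

G#2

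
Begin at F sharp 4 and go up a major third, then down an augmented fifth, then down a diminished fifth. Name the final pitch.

F#4 up a major third → A#4 (4 semitones).
A#4 down an augmented fifth → D4 (8 semitones).
D4 down a diminished fifth → G#3 (6 semitones).

G sharp 3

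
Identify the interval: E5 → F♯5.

M2

E to F spans two letter names (E-F) — that makes it a second of some quality.
Counting semitones, E5→F#5 is 2, which is the major second.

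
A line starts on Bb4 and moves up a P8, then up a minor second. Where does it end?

Cb6

Bb4 up a perfect octave → Bb5 (12 semitones).
Bb5 up a minor second → Cb6 (1 semitone).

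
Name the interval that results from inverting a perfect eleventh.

perfect fifth

First reduce the compound perfect eleventh to its simple form, a perfect fourth.
Inverted interval numbers add to nine, so a fourth pairs with a fifth (4 + 5 = 9).
The quality also flips — perfect stays perfect — giving a perfect fifth.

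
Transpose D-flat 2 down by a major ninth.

C-flat 1

The ninth's letter: D down two letter names plus an octave → C.
Moving 14 semitones down from Db2 (the size of a major ninth) reaches Cb1.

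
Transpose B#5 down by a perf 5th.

Five letter names down from B: E.
Moving 7 semitones down from B#5 (the size of a perfect fifth) reaches E#5.

E#5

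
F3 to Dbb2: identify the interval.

augmented tenth

Descending from F3 to Dbb2 is the same interval as ascending Dbb2 to F3.
D to F spans three letter names (D-E-F), plus an octave, so the interval is some kind of tenth.
The major tenth is 16 semitones; here we have 17, one semitone wider: augmented.
(Equivalently, a compound augmented third: an augmented third plus an octave.)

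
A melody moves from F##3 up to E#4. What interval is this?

F to E spans seven letter names (F-G-A-B-C-D-E) — that makes it a seventh of some quality.
A major seventh would be 11 semitones, but F##3 to E#4 is 10 — one semitone narrower, making it a minor seventh.

minor 7th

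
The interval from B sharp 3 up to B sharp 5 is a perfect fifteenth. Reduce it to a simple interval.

Each octave removed subtracts seven from the number: 15 − 7 = 8.
So a perfect fifteenth is an octave plus a perfect octave. The quality is unchanged.

perfect 8th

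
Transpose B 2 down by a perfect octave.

B 1

An octave keeps the letter name B, an octave down from B.
A perfect octave is 12 semitones; 12 semitones down from B2 gives B1.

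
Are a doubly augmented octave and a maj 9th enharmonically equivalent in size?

Yes

A doubly augmented octave = 14 semitones = a major ninth; enharmonically equal.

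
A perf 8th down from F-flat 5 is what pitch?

F-flat 4

The letter stays F (same as the start), shifted an octave down.
Moving 12 semitones down from Fb5 (the size of a perfect octave) reaches Fb4.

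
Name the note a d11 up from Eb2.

Abb3

Counting four letter names plus an octave up from E lands on A.
Moving 16 semitones up from Eb2 (the size of a diminished eleventh) reaches Abb3.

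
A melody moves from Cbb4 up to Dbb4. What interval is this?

M2

C to D spans two letter names (C-D) — that makes it a second of some quality.
Counting semitones, Cbb4→Dbb4 is 2, which is the major second.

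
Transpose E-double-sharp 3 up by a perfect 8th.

For an octave the letter name doesn't change: still E, an octave up.
A perfect octave spans 12 semitones, so from E##3 the target pitch is E##4.

E-double-sharp 4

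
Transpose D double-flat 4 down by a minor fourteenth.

E double-flat 2

Counting seven letter names plus an octave down from D lands on E.
Moving 22 semitones down from Dbb4 (the size of a minor fourteenth) reaches Ebb2.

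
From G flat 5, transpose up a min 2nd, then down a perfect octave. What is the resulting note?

Up a minor second from Gb5: Abb5 (1 semitone up).
Abb5 down a perfect octave → Abb4 (12 semitones).

A double-flat 4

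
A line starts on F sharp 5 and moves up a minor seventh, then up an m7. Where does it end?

D 7

A minor seventh up from F#5 is E6.
A minor seventh up from E6 is D7.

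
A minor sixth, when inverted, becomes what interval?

Inverted interval numbers add to nine, so a sixth pairs with a third (6 + 3 = 9).
Quality inverts too: minor becomes major. That makes the inversion a major third.

major 3rd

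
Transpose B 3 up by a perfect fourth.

Four letter names up from B: E.
A perfect fourth is 5 semitones; 5 semitones up from B3 gives E4.

E 4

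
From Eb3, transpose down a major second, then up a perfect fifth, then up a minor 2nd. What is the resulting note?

Bbb3

Down a major second from Eb3: Db3 (2 semitones down).
A perfect fifth up from Db3 is Ab3.
A minor second up from Ab3 is Bbb3.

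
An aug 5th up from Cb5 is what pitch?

G5

The fifth takes the letter from C up to G.
An augmented fifth spans 8 semitones, so from Cb5 the target pitch is G5.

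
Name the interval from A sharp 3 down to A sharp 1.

perfect fifteenth

Descending from A#3 to A#1 is the same interval as ascending A#1 to A#3.
A to A is the same letter name, plus 2 octaves: a fifteenth.
A#1 to A#3 is 24 semitones, matching the perfect fifteenth exactly, so the quality is perfect.
(Equivalently, a compound perfect octave: a perfect octave plus an octave.)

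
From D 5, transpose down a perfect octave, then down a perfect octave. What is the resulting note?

D5 down a perfect octave → D4 (12 semitones).
A perfect octave down from D4 is D3.

D 3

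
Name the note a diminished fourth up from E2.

Ab2

Four letter names up from E: A.
Moving 4 semitones up from E2 (the size of a diminished fourth) reaches Ab2.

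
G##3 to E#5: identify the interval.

minor thirteenth

G to E spans six letter names (G-A-B-C-D-E), plus an octave — that makes it a thirteenth of some quality.
A major thirteenth would be 21 semitones, but G##3 to E#5 is 20 — one semitone narrower, making it a minor thirteenth.
(Equivalently, a compound minor sixth: a minor sixth plus an octave.)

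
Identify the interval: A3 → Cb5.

diminished 10th

A to C spans three letter names (A-B-C), plus an octave — that makes it a tenth of some quality.
The major tenth is 16 semitones; here we have 14, two semitones narrower: diminished.
(Equivalently, a compound diminished third: a diminished third plus an octave.)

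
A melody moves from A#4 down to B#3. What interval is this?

Descending from A#4 to B#3 is the same interval as ascending B#3 to A#4.
B to A spans seven letter names (B-C-D-E-F-G-A): a seventh.
A major seventh would be 11 semitones, but B#3 to A#4 is 10 — one semitone narrower, making it a minor seventh.

minor 7th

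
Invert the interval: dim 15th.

First reduce the compound diminished fifteenth to its simple form, a diminished octave.
Inverted interval numbers add to nine, so an octave pairs with a unison (8 + 1 = 9).
Quality inverts too: diminished becomes augmented. That makes the inversion an augmented unison.

augmented unison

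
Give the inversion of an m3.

major sixth

Inverted interval numbers add to nine, so a third pairs with a sixth (3 + 6 = 9).
And minor becomes major under inversion, so we get a major sixth.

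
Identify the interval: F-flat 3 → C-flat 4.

F to C spans five letter names (F-G-A-B-C) — that makes it a fifth of some quality.
The perfect fifth spans 7 semitones, and Fb3 to Cb4 is exactly 7 semitones — so this is a perfect fifth.

perfect fifth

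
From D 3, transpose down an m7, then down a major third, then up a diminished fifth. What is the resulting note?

G flat 2

D3 down a minor seventh → E2 (10 semitones).
E2 down a major third → C2 (4 semitones).
Up a diminished fifth from C2: Gb2 (6 semitones up).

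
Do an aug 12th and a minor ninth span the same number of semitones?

No

20 semitones (augmented twelfth) vs 13 semitones (minor ninth): not equal.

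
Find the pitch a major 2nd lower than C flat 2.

Two letter names down from C: B.
A major second spans 2 semitones, so from Cb2 the target pitch is Bbb1.

B double-flat 1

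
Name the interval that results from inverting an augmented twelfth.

diminished fourth

First reduce the compound augmented twelfth to its simple form, an augmented fifth.
Inverted interval numbers add to nine, so a fifth pairs with a fourth (5 + 4 = 9).
And augmented becomes diminished under inversion, so we get a diminished fourth.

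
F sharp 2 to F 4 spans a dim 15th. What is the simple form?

Subtracting seven from the interval number removes an octave: 15 − 7 = 8.
That makes a diminished fifteenth a compound diminished octave — an octave plus a diminished octave.

d8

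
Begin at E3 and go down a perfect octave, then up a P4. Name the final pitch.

E3 down a perfect octave → E2 (12 semitones).
A perfect fourth up from E2 is A2.

A2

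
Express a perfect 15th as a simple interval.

P8

Take out an octave (7 from the number): 15 − 7 = 8.
So a perfect fifteenth is an octave plus a perfect octave. The quality is unchanged.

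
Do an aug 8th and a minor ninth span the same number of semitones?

Both span 13 semitones: an augmented octave and a minor ninth are the same chromatic distance.

Yes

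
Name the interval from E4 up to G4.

minor 3rd

E to G spans three letter names (E-F-G), so the interval is some kind of third.
A major third would be 4 semitones, but E4 to G4 is 3 — one semitone narrower, making it a minor third.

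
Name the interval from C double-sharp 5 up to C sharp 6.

C to C is the same letter name, plus an octave, so the interval is some kind of octave.
C##5 to C#6 spans 11 semitones — one semitone narrower than the perfect octave (12) — giving a diminished octave.

diminished 8th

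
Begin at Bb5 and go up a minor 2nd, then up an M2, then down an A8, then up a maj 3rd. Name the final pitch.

Fb5

Up a minor second from Bb5: Cb6 (1 semitone up).
Up a major second from Cb6: Db6 (2 semitones up).
Down an augmented octave from Db6: Dbb5 (13 semitones down).
Dbb5 up a major third → Fb5 (4 semitones).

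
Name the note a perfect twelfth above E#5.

B#6

Five letters up from E (plus an octave) reaches B.
A perfect twelfth spans 19 semitones, so from E#5 the target pitch is B#6.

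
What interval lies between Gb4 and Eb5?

G to E spans six letter names (G-A-B-C-D-E) — that makes it a sixth of some quality.
The major sixth spans 9 semitones, and Gb4 to Eb5 is exactly 9 semitones — so this is a major sixth.

major 6th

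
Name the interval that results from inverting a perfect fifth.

perfect fourth

Interval numbers invert to sum to nine: 5 + 4 = 9, so a fifth inverts to a fourth.
The quality also flips — perfect stays perfect — giving a perfect fourth.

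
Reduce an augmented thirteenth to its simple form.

Subtracting seven from the interval number removes an octave: 13 − 7 = 6.
Quality carries through unchanged, so the simple form is an augmented sixth.

augmented 6th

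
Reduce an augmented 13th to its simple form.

Subtracting seven from the interval number removes an octave: 13 − 7 = 6.
That makes an augmented thirteenth a compound augmented sixth — an octave plus an augmented sixth.

augmented sixth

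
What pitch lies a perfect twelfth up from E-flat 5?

Counting five letter names plus an octave up from E lands on B.
A perfect twelfth spans 19 semitones, so from Eb5 the target pitch is Bb6.

B-flat 6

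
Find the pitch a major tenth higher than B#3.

The tenth's letter: B up three letter names plus an octave → D.
A major tenth is 16 semitones; 16 semitones up from B#3 gives D##5.

D##5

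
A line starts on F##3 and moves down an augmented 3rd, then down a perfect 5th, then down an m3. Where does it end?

Down an augmented third from F##3: D3 (5 semitones down).
Down a perfect fifth from D3: G2 (7 semitones down).
G2 down a minor third → E2 (3 semitones).

E2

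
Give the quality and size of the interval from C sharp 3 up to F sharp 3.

C to F spans four letter names (C-D-E-F) — that makes it a fourth of some quality.
C#3 to F#3 is 5 semitones, matching the perfect fourth exactly, so the quality is perfect.

perfect fourth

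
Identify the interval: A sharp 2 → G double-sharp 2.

m2

Descending from A#2 to G##2 is the same interval as ascending G##2 to A#2.
G to A spans two letter names (G-A) — that makes it a second of some quality.
A major second would be 2 semitones, but G##2 to A#2 is 1 — one semitone narrower, making it a minor second.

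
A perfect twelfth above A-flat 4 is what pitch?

Counting five letter names plus an octave up from A lands on E.
Moving 19 semitones up from Ab4 (the size of a perfect twelfth) reaches Eb6.

E-flat 6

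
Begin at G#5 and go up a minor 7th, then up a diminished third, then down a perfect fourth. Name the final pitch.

G#5 up a minor seventh → F#6 (10 semitones).
Up a diminished third from F#6: Ab6 (2 semitones up).
Down a perfect fourth from Ab6: Eb6 (5 semitones down).

Eb6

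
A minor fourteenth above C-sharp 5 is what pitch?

Seven letters up from C (plus an octave) reaches B.
A minor fourteenth is 22 semitones; 22 semitones up from C#5 gives B6.

B 6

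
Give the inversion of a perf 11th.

First reduce the compound perfect eleventh to its simple form, a perfect fourth.
Interval numbers invert to sum to nine: 4 + 5 = 9, so a fourth inverts to a fifth.
Quality inverts too: perfect stays perfect. That makes the inversion a perfect fifth.

perfect 5th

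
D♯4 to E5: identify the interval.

D to E spans two letter names (D-E), plus an octave — that makes it a ninth of some quality.
D#4 to E5 is 13 semitones, a half step short of the major ninth (14), so this is minor.
(Equivalently, a compound minor second: a minor second plus an octave.)

minor ninth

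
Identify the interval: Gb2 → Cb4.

G to C spans four letter names (G-A-B-C), plus an octave — that makes it an eleventh of some quality.
Counting semitones, Gb2→Cb4 is 17, which is the perfect eleventh.
(Equivalently, a compound perfect fourth: a perfect fourth plus an octave.)

perfect eleventh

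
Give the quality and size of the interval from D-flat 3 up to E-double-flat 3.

D to E spans two letter names (D-E): a second.
Db3 to Ebb3 is 1 semitone, a half step short of the major second (2), so this is minor.

minor 2nd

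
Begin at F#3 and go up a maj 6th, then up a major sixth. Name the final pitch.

F#3 up a major sixth → D#4 (9 semitones).
A major sixth up from D#4 is B#4.

B#4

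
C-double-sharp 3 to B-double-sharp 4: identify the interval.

major fourteenth

C to B spans seven letter names (C-D-E-F-G-A-B), plus an octave, so the interval is some kind of fourteenth.
Counting semitones, C##3→B##4 is 23, which is the major fourteenth.
(Equivalently, a compound major seventh: a major seventh plus an octave.)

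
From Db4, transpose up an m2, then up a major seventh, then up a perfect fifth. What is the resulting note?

Db4 up a minor second → Ebb4 (1 semitone).
Ebb4 up a major seventh → Db5 (11 semitones).
Up a perfect fifth from Db5: Ab5 (7 semitones up).

Ab5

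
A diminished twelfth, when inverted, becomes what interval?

augmented 4th

First reduce the compound diminished twelfth to its simple form, a diminished fifth.
Inverted interval numbers add to nine, so a fifth pairs with a fourth (5 + 4 = 9).
And diminished becomes augmented under inversion, so we get an augmented fourth.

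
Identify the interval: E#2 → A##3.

augmented eleventh

E to A spans four letter names (E-F-G-A), plus an octave, so the interval is some kind of eleventh.
A perfect eleventh would be 17 semitones; E#2 to A##3 is 18, one semitone wider, so the interval is augmented.
(Equivalently, a compound augmented fourth: an augmented fourth plus an octave.)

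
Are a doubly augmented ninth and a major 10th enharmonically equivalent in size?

Both span 16 semitones: a doubly augmented ninth and a major tenth are the same chromatic distance.

Yes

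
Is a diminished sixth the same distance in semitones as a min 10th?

7 semitones (diminished sixth) vs 15 semitones (minor tenth): not equal.

No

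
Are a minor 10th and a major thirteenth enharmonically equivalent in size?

A minor tenth is 15 semitones but a major thirteenth is 21 semitones — different sizes.

No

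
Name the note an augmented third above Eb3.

Counting three letter names up from E lands on G.
An augmented third spans 5 semitones, so from Eb3 the target pitch is G#3.

G#3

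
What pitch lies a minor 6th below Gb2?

Counting six letter names down from G lands on B.
A minor sixth spans 8 semitones, so from Gb2 the target pitch is Bb1.

Bb1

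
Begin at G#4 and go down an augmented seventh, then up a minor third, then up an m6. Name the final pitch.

An augmented seventh down from G#4 is Ab3.
Ab3 up a minor third → Cb4 (3 semitones).
A minor sixth up from Cb4 is Abb4.

Abb4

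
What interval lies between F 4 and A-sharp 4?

A3

F to A spans three letter names (F-G-A) — that makes it a third of some quality.
F4 to A#4 spans 5 semitones — one semitone wider than the major third (4) — giving an augmented third.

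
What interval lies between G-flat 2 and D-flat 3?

G to D spans five letter names (G-A-B-C-D): a fifth.
The perfect fifth spans 7 semitones, and Gb2 to Db3 is exactly 7 semitones — so this is a perfect fifth.

perfect fifth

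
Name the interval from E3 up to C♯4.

M6

E to C spans six letter names (E-F-G-A-B-C), so the interval is some kind of sixth.
The major sixth spans 9 semitones, and E3 to C#4 is exactly 9 semitones — so this is a major sixth.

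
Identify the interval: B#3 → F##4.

perfect fifth

B to F spans five letter names (B-C-D-E-F): a fifth.
Counting semitones, B#3→F##4 is 7, which is the perfect fifth.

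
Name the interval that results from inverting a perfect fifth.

Interval numbers invert to sum to nine: 5 + 4 = 9, so a fifth inverts to a fourth.
Quality inverts too: perfect stays perfect. That makes the inversion a perfect fourth.

perfect 4th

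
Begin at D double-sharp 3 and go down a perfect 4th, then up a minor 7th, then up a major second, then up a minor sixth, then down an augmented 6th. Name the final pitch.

D##3 down a perfect fourth → A##2 (5 semitones).
A##2 up a minor seventh → G##3 (10 semitones).
A major second up from G##3 is A##3.
A minor sixth up from A##3 is F##4.
Down an augmented sixth from F##4: A3 (10 semitones down).

A 3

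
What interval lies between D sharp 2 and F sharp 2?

minor 3rd

D to F spans three letter names (D-E-F): a third.
At 3 semitones, D#2→F#2 falls one short of a major third: minor.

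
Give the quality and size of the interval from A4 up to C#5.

A to C spans three letter names (A-B-C) — that makes it a third of some quality.
The major third spans 4 semitones, and A4 to C#5 is exactly 4 semitones — so this is a major third.

major third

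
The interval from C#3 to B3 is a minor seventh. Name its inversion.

M2

Inverted interval numbers add to nine, so a seventh pairs with a second (7 + 2 = 9).
And minor becomes major under inversion, so we get a major second.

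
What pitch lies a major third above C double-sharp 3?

The third takes the letter from C up to E.
Moving 4 semitones up from C##3 (the size of a major third) reaches E##3.

E double-sharp 3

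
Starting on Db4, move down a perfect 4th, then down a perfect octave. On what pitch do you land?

A perfect fourth down from Db4 is Ab3.
A perfect octave down from Ab3 is Ab2.

Ab2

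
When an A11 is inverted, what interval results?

First reduce the compound augmented eleventh to its simple form, an augmented fourth.
The rule of nine gives the new number: 9 − 4 = 5, so a fourth becomes a fifth.
And augmented becomes diminished under inversion, so we get a diminished fifth.

d5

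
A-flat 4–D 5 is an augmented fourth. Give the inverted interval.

diminished fifth

Inverted interval numbers add to nine, so a fourth pairs with a fifth (4 + 5 = 9).
And augmented becomes diminished under inversion, so we get a diminished fifth.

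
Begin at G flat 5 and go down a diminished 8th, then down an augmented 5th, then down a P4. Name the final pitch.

G flat 3

A diminished octave down from Gb5 is G4.
An augmented fifth down from G4 is Cb4.
Down a perfect fourth from Cb4: Gb3 (5 semitones down).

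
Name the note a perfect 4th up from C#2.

The fourth takes the letter from C up to F.
A perfect fourth is 5 semitones; 5 semitones up from C#2 gives F#2.

F#2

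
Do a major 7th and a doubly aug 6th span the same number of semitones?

A major seventh = 11 semitones = a doubly augmented sixth; enharmonically equal.

Yes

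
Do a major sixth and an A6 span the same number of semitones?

9 semitones (major sixth) vs 10 semitones (augmented sixth): not equal.

No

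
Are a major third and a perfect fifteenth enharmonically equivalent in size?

No

A major third spans 4 semitones; a perfect fifteenth spans 24 semitones. They differ by 20.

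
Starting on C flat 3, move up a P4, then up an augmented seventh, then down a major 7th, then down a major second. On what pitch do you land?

E flat 3

Up a perfect fourth from Cb3: Fb3 (5 semitones up).
An augmented seventh up from Fb3 is E4.
Down a major seventh from E4: F3 (11 semitones down).
F3 down a major second → Eb3 (2 semitones).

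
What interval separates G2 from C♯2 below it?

d5

Descending from G2 to C#2 is the same interval as ascending C#2 to G2.
C to G spans five letter names (C-D-E-F-G): a fifth.
A perfect fifth would be 7 semitones; C#2 to G2 is 6, one semitone narrower, so the interval is diminished.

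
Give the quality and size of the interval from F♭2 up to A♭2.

major 3rd

F to A spans three letter names (F-G-A) — that makes it a third of some quality.
Fb2 to Ab2 is 4 semitones, matching the major third exactly, so the quality is major.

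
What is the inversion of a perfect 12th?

First reduce the compound perfect twelfth to its simple form, a perfect fifth.
Interval numbers invert to sum to nine: 5 + 4 = 9, so a fifth inverts to a fourth.
The quality also flips — perfect stays perfect — giving a perfect fourth.

perfect 4th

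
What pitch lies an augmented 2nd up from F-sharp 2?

The second takes the letter from F up to G.
An augmented second spans 3 semitones, so from F#2 the target pitch is G##2.

G-double-sharp 2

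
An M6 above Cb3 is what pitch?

Ab3

Counting six letter names up from C lands on A.
A major sixth spans 9 semitones, so from Cb3 the target pitch is Ab3.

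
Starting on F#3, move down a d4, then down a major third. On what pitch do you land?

A#2

F#3 down a diminished fourth → C##3 (4 semitones).
C##3 down a major third → A#2 (4 semitones).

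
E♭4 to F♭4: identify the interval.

E to F spans two letter names (E-F): a second.
At 1 semitone, Eb4→Fb4 falls one short of a major second: minor.

minor second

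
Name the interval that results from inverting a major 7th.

Inverted interval numbers add to nine, so a seventh pairs with a second (7 + 2 = 9).
The quality also flips — major becomes minor — giving a minor second.

m2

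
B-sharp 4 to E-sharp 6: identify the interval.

perfect eleventh

B to E spans four letter names (B-C-D-E), plus an octave — that makes it an eleventh of some quality.
Counting semitones, B#4→E#6 is 17, which is the perfect eleventh.
(Equivalently, a compound perfect fourth: a perfect fourth plus an octave.)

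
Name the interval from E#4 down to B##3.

d4

Descending from E#4 to B##3 is the same interval as ascending B##3 to E#4.
B to E spans four letter names (B-C-D-E): a fourth.
B##3 to E#4 spans 4 semitones — one semitone narrower than the perfect fourth (5) — giving a diminished fourth.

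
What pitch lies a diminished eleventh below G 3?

Four letters down from G (plus an octave) reaches D.
A diminished eleventh is 16 semitones; 16 semitones down from G3 gives D#2.

D sharp 2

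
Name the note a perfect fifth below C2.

F1

The fifth takes the letter from C down to F.
A perfect fifth is 7 semitones; 7 semitones down from C2 gives F1.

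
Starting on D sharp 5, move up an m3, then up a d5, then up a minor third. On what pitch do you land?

E flat 6

Up a minor third from D#5: F#5 (3 semitones up).
A diminished fifth up from F#5 is C6.
C6 up a minor third → Eb6 (3 semitones).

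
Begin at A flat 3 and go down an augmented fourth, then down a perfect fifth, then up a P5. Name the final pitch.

E double-flat 3

Down an augmented fourth from Ab3: Ebb3 (6 semitones down).
Ebb3 down a perfect fifth → Abb2 (7 semitones).
A perfect fifth up from Abb2 is Ebb3.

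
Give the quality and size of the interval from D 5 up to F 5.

D to F spans three letter names (D-E-F): a third.
D5 to F5 is 3 semitones, a half step short of the major third (4), so this is minor.

minor third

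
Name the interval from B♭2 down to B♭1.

Descending from Bb2 to Bb1 is the same interval as ascending Bb1 to Bb2.
B to B is the same letter name, plus an octave, so the interval is some kind of octave.
Counting semitones, Bb1→Bb2 is 12, which is the perfect octave.

perfect octave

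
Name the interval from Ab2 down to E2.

diminished fourth

Descending from Ab2 to E2 is the same interval as ascending E2 to Ab2.
E to A spans four letter names (E-F-G-A), so the interval is some kind of fourth.
E2 to Ab2 spans 4 semitones — one semitone narrower than the perfect fourth (5) — giving a diminished fourth.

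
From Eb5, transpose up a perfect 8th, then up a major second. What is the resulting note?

Up a perfect octave from Eb5: Eb6 (12 semitones up).
A major second up from Eb6 is F6.

F6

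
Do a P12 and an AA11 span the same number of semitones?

Yes

A perfect twelfth = 19 semitones = a doubly augmented eleventh; enharmonically equal.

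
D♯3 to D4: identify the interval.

diminished octave

D to D is the same letter name, plus an octave: an octave.
The perfect octave is 12 semitones; here we have 11, one semitone narrower: diminished.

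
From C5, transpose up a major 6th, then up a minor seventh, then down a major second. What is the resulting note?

F6

C5 up a major sixth → A5 (9 semitones).
A minor seventh up from A5 is G6.
Down a major second from G6: F6 (2 semitones down).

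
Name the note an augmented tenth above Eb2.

Counting three letter names plus an octave up from E lands on G.
An augmented tenth is 17 semitones; 17 semitones up from Eb2 gives G#3.

G#3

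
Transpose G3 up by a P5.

D4

The fifth takes the letter from G up to D.
A perfect fifth spans 7 semitones, so from G3 the target pitch is D4.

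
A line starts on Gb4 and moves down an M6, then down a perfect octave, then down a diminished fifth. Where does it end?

Gb4 down a major sixth → Bbb3 (9 semitones).
Bbb3 down a perfect octave → Bbb2 (12 semitones).
Bbb2 down a diminished fifth → Eb2 (6 semitones).

Eb2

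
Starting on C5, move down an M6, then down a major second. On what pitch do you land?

Db4

A major sixth down from C5 is Eb4.
A major second down from Eb4 is Db4.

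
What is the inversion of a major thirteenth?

First reduce the compound major thirteenth to its simple form, a major sixth.
Inverted interval numbers add to nine, so a sixth pairs with a third (6 + 3 = 9).
Quality inverts too: major becomes minor. That makes the inversion a minor third.

minor 3rd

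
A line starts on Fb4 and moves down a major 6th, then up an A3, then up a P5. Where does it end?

G4

A major sixth down from Fb4 is Abb3.
Abb3 up an augmented third → C4 (5 semitones).
C4 up a perfect fifth → G4 (7 semitones).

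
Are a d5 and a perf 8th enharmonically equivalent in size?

No

6 semitones (diminished fifth) vs 12 semitones (perfect octave): not equal.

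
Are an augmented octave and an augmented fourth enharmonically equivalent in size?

No

An augmented octave spans 13 semitones; an augmented fourth spans 6 semitones. They differ by 7.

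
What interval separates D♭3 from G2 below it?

diminished 5th

Descending from Db3 to G2 is the same interval as ascending G2 to Db3.
G to D spans five letter names (G-A-B-C-D): a fifth.
The perfect fifth is 7 semitones; here we have 6, one semitone narrower: diminished.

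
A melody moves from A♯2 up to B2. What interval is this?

A to B spans two letter names (A-B) — that makes it a second of some quality.
A major second would be 2 semitones, but A#2 to B2 is 1 — one semitone narrower, making it a minor second.

minor second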